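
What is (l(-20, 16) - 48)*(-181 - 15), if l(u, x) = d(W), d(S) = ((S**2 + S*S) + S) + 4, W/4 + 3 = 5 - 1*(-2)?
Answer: -94864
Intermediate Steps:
W = 16 (W = -12 + 4*(5 - 1*(-2)) = -12 + 4*(5 + 2) = -12 + 4*7 = -12 + 28 = 16)
d(S) = 4 + S + 2*S**2 (d(S) = ((S**2 + S**2) + S) + 4 = (2*S**2 + S) + 4 = (S + 2*S**2) + 4 = 4 + S + 2*S**2)
l(u, x) = 532 (l(u, x) = 4 + 16 + 2*16**2 = 4 + 16 + 2*256 = 4 + 16 + 512 = 532)
(l(-20, 16) - 48)*(-181 - 15) = (532 - 48)*(-181 - 15) = 484*(-196) = -94864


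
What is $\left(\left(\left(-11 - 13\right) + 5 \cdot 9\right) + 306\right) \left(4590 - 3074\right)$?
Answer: $495732$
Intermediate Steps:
$\left(\left(\left(-11 - 13\right) + 5 \cdot 9\right) + 306\right) \left(4590 - 3074\right) = \left(\left(-24 + 45\right) + 306\right) 1516 = \left(21 + 306\right) 1516 = 327 \cdot 1516 = 495732$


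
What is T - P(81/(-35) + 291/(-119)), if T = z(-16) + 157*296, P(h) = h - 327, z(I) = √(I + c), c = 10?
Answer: 27848237/595 + I*√6 ≈ 46804.0 + 2.4495*I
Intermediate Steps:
z(I) = √(10 + I) (z(I) = √(I + 10) = √(10 + I))
P(h) = -327 + h
T = 46472 + I*√6 (T = √(10 - 16) + 157*296 = √(-6) + 46472 = I*√6 + 46472 = 46472 + I*√6 ≈ 46472.0 + 2.4495*I)
T - P(81/(-35) + 291/(-119)) = (46472 + I*√6) - (-327 + (81/(-35) + 291/(-119))) = (46472 + I*√6) - (-327 + (81*(-1/35) + 291*(-1/119))) = (46472 + I*√6) - (-327 + (-81/35 - 291/119)) = (46472 + I*√6) - (-327 - 2832/595) = (46472 + I*√6) - 1*(-197397/595) = (46472 + I*√6) + 197397/595 = 27848237/595 + I*√6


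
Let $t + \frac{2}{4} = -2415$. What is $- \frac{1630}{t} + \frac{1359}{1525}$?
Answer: $\frac{11536829}{7367275} \approx 1.566$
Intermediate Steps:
$t = - \frac{4831}{2}$ ($t = - \frac{1}{2} - 2415 = - \frac{4831}{2} \approx -2415.5$)
$- \frac{1630}{t} + \frac{1359}{1525} = - \frac{1630}{- \frac{4831}{2}} + \frac{1359}{1525} = \left(-1630\right) \left(- \frac{2}{4831}\right) + 1359 \cdot \frac{1}{1525} = \frac{3260}{4831} + \frac{1359}{1525} = \frac{11536829}{7367275}$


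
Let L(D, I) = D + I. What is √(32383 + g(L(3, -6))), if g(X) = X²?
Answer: 2*√8098 ≈ 179.98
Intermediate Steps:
√(32383 + g(L(3, -6))) = √(32383 + (3 - 6)²) = √(32383 + (-3)²) = √(32383 + 9) = √32392 = 2*√8098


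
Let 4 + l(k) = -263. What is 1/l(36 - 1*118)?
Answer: -1/267 ≈ -0.0037453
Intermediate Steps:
l(k) = -267 (l(k) = -4 - 263 = -267)
1/l(36 - 1*118) = 1/(-267) = -1/267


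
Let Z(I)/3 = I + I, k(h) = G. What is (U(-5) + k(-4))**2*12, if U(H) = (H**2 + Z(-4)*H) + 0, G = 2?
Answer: 259308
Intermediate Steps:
k(h) = 2
Z(I) = 6*I (Z(I) = 3*(I + I) = 3*(2*I) = 6*I)
U(H) = H**2 - 24*H (U(H) = (H**2 + (6*(-4))*H) + 0 = (H**2 - 24*H) + 0 = H**2 - 24*H)
(U(-5) + k(-4))**2*12 = (-5*(-24 - 5) + 2)**2*12 = (-5*(-29) + 2)**2*12 = (145 + 2)**2*12 = 147**2*12 = 21609*12 = 259308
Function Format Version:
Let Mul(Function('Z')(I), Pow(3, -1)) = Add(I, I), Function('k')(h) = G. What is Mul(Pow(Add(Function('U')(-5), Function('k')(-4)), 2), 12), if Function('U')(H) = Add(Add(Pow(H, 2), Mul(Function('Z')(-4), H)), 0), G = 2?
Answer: 259308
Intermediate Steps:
Function('k')(h) = 2
Function('Z')(I) = Mul(6, I) (Function('Z')(I) = Mul(3, Add(I, I)) = Mul(3, Mul(2, I)) = Mul(6, I))
Function('U')(H) = Add(Pow(H, 2), Mul(-24, H)) (Function('U')(H) = Add(Add(Pow(H, 2), Mul(Mul(6, -4), H)), 0) = Add(Add(Pow(H, 2), Mul(-24, H)), 0) = Add(Pow(H, 2), Mul(-24, H)))
Mul(Pow(Add(Function('U')(-5), Function('k')(-4)), 2), 12) = Mul(Pow(Add(Mul(-5, Add(-24, -5)), 2), 2), 12) = Mul(Pow(Add(Mul(-5, -29), 2), 2), 12) = Mul(Pow(Add(145, 2), 2), 12) = Mul(Pow(147, 2), 12) = Mul(21609, 12) = 259308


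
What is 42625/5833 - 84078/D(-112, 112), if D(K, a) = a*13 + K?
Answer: -72189829/1306592 ≈ -55.250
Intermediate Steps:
D(K, a) = K + 13*a (D(K, a) = 13*a + K = K + 13*a)
42625/5833 - 84078/D(-112, 112) = 42625/5833 - 84078/(-112 + 13*112) = 42625*(1/5833) - 84078/(-112 + 1456) = 42625/5833 - 84078/1344 = 42625/5833 - 84078*1/1344 = 42625/5833 - 14013/224 = -72189829/1306592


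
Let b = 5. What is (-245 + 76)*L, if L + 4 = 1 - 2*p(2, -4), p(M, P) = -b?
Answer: -1183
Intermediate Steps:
p(M, P) = -5 (p(M, P) = -1*5 = -5)
L = 7 (L = -4 + (1 - 2*(-5)) = -4 + (1 + 10) = -4 + 11 = 7)
(-245 + 76)*L = (-245 + 76)*7 = -169*7 = -1183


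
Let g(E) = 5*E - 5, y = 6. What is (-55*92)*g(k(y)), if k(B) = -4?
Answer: 126500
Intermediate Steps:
g(E) = -5 + 5*E
(-55*92)*g(k(y)) = (-55*92)*(-5 + 5*(-4)) = -5060*(-5 - 20) = -5060*(-25) = 126500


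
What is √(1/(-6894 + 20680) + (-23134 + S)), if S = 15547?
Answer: I*√1441938136466/13786 ≈ 87.103*I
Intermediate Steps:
√(1/(-6894 + 20680) + (-23134 + S)) = √(1/(-6894 + 20680) + (-23134 + 15547)) = √(1/13786 - 7587) = √(-104594381/13786) = I*√1441938136466/13786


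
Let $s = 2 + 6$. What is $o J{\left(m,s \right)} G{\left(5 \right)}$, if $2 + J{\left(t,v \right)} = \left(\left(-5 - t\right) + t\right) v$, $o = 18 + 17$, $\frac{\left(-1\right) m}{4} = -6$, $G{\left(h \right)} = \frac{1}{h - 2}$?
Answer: $-490$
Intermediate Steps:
$G{\left(h \right)} = \frac{1}{-2 + h}$
$m = 24$ ($m = \left(-4\right) \left(-6\right) = 24$)
$o = 35$
$s = 8$
$J{\left(t,v \right)} = -2 - 5 v$ ($J{\left(t,v \right)} = -2 + \left(\left(-5 - t\right) + t\right) v = -2 - 5 v$)
$o J{\left(m,s \right)} G{\left(5 \right)} = \frac{35 \left(-2 - 40\right)}{-2 + 5} = \frac{35 \left(-2 - 40\right)}{3} = 35 \left(-42\right) \frac{1}{3} = \left(-1470\right) \frac{1}{3} = -490$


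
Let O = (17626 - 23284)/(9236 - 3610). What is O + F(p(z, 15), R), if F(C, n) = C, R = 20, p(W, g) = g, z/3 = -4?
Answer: 39366/2813 ≈ 13.994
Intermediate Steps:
z = -12 (z = 3*(-4) = -12)
O = -2829/2813 (O = -5658/5626 = -5658*1/5626 = -2829/2813 ≈ -1.0057)
O + F(p(z, 15), R) = -2829/2813 + 15 = 39366/2813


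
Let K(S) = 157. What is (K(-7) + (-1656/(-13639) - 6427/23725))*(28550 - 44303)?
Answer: -34762432025142/14068925 ≈ -2.4709e+6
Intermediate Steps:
(K(-7) + (-1656/(-13639) - 6427/23725))*(28550 - 44303) = (157 + (-1656/(-13639) - 6427/23725))*(28550 - 44303) = (157 + (-1656*(-1/13639) - 6427*1/23725))*(-15753) = (157 + (72/593 - 6427/23725))*(-15753) = (157 - 2103011/14068925)*(-15753) = (2206718214/14068925)*(-15753) = -34762432025142/14068925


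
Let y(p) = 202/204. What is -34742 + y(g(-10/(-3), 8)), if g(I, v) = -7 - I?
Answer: -3543583/102 ≈ -34741.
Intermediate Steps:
y(p) = 101/102 (y(p) = 202*(1/204) = 101/102)
-34742 + y(g(-10/(-3), 8)) = -34742 + 101/102 = -3543583/102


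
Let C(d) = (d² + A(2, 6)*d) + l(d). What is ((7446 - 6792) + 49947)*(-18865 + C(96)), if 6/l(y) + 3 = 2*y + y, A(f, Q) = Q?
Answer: -43614671733/95 ≈ -4.5910e+8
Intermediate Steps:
l(y) = 6/(-3 + 3*y) (l(y) = 6/(-3 + (2*y + y)) = 6/(-3 + 3*y))
C(d) = d² + 2/(-1 + d) + 6*d (C(d) = (d² + 6*d) + 2/(-1 + d) = d² + 2/(-1 + d) + 6*d)
((7446 - 6792) + 49947)*(-18865 + C(96)) = ((7446 - 6792) + 49947)*(-18865 + (2 + 96*(-1 + 96)*(6 + 96))/(-1 + 96)) = (654 + 49947)*(-18865 + (2 + 96*95*102)/95) = 50601*(-18865 + (2 + 930240)/95) = 50601*(-18865 + (1/95)*930242) = 50601*(-18865 + 930242/95) = 50601*(-861933/95) = -43614671733/95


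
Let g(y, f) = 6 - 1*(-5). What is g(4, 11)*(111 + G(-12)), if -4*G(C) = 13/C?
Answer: 58751/48 ≈ 1224.0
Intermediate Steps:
g(y, f) = 11 (g(y, f) = 6 + 5 = 11)
G(C) = -13/(4*C)
g(4, 11)*(111 + G(-12)) = 11*(111 - 13/4/(-12)) = 11*(111 - 13/4*(-1/12)) = 11*(111 + 13/48) = 11*(5341/48) = 58751/48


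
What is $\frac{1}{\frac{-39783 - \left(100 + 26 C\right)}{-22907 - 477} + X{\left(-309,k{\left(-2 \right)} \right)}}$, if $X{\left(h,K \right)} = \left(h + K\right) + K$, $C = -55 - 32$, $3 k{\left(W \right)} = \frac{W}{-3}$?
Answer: $- \frac{210456}{64598779} \approx -0.0032579$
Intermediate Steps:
$k{\left(W \right)} = - \frac{W}{9}$ ($k{\left(W \right)} = \frac{W \frac{1}{-3}}{3} = \frac{W \left(- \frac{1}{3}\right)}{3} = \frac{\left(- \frac{1}{3}\right) W}{3} = - \frac{W}{9}$)
$C = -87$
$X{\left(h,K \right)} = h + 2 K$ ($X{\left(h,K \right)} = \left(K + h\right) + K = h + 2 K$)
$\frac{1}{\frac{-39783 - \left(100 + 26 C\right)}{-22907 - 477} + X{\left(-309,k{\left(-2 \right)} \right)}} = \frac{1}{\frac{-39783 - -2162}{-22907 - 477} - \left(309 - 2 \left(\left(- \frac{1}{9}\right) \left(-2\right)\right)\right)} = \frac{1}{\frac{-39783 + \left(-100 + 2262\right)}{-23384} + \left(-309 + 2 \cdot \frac{2}{9}\right)} = \frac{1}{\left(-39783 + 2162\right) \left(- \frac{1}{23384}\right) + \left(-309 + \frac{4}{9}\right)} = \frac{1}{\left(-37621\right) \left(- \frac{1}{23384}\right) - \frac{2777}{9}} = \frac{1}{\frac{37621}{23384} - \frac{2777}{9}} = \frac{1}{- \frac{64598779}{210456}} = - \frac{210456}{64598779}$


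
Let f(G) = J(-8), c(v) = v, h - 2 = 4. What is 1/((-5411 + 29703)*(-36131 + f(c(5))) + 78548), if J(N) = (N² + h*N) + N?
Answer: -1/877421368 ≈ -1.1397e-9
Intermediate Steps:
h = 6 (h = 2 + 4 = 6)
J(N) = N² + 7*N (J(N) = (N² + 6*N) + N = N² + 7*N)
f(G) = 8 (f(G) = -8*(7 - 8) = -8*(-1) = 8)
1/((-5411 + 29703)*(-36131 + f(c(5))) + 78548) = 1/((-5411 + 29703)*(-36131 + 8) + 78548) = 1/(24292*(-36123) + 78548) = 1/(-877499916 + 78548) = 1/(-877421368) = -1/877421368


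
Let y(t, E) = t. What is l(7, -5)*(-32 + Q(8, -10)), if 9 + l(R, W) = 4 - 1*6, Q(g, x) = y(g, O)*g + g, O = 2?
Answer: -440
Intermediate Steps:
Q(g, x) = g + g**2 (Q(g, x) = g*g + g = g**2 + g = g + g**2)
l(R, W) = -11 (l(R, W) = -9 + (4 - 1*6) = -9 + (4 - 6) = -9 - 2 = -11)
l(7, -5)*(-32 + Q(8, -10)) = -11*(-32 + 8*(1 + 8)) = -11*(-32 + 8*9) = -11*(-32 + 72) = -11*40 = -440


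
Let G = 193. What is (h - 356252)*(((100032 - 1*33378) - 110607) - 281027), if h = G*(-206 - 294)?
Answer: 147135344960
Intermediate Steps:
h = -96500 (h = 193*(-206 - 294) = 193*(-500) = -96500)
(h - 356252)*(((100032 - 1*33378) - 110607) - 281027) = (-96500 - 356252)*(((100032 - 1*33378) - 110607) - 281027) = -452752*(((100032 - 33378) - 110607) - 281027) = -452752*((66654 - 110607) - 281027) = -452752*(-43953 - 281027) = -452752*(-324980) = 147135344960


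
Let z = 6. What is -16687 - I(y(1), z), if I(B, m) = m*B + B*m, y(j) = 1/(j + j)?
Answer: -16693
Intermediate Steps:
y(j) = 1/(2*j)
I(B, m) = 2*B*m (I(B, m) = B*m + B*m = 2*B*m)
-16687 - I(y(1), z) = -16687 - 2*(1/2)/1*6 = -16687 - 2*(1/2)*1*6 = -16687 - 2*6/2 = -16687 - 1*6 = -16687 - 6 = -16693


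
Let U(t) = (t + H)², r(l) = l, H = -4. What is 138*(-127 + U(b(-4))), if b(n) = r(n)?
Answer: -8694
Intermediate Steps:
b(n) = n
U(t) = (-4 + t)² (U(t) = (t - 4)² = (-4 + t)²)
138*(-127 + U(b(-4))) = 138*(-127 + (-4 - 4)²) = 138*(-127 + (-8)²) = 138*(-127 + 64) = 138*(-63) = -8694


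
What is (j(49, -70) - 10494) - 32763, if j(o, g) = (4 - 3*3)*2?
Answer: -43267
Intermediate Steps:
j(o, g) = -10 (j(o, g) = (4 - 9)*2 = -5*2 = -10)
(j(49, -70) - 10494) - 32763 = (-10 - 10494) - 32763 = -10504 - 32763 = -43267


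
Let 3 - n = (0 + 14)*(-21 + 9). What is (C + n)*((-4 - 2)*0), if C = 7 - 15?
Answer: 0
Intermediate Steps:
n = 171 (n = 3 - (0 + 14)*(-21 + 9) = 3 - 14*(-12) = 3 - 1*(-168) = 3 + 168 = 171)
C = -8
(C + n)*((-4 - 2)*0) = (-8 + 171)*((-4 - 2)*0) = 163*(-6*0) = 163*0 = 0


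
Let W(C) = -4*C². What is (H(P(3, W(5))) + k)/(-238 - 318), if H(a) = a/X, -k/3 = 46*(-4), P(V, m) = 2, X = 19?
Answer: -5245/5282 ≈ -0.99300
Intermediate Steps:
k = 552 (k = -138*(-4) = -3*(-184) = 552)
H(a) = a/19
(H(P(3, W(5))) + k)/(-238 - 318) = ((1/19)*2 + 552)/(-238 - 318) = (2/19 + 552)/(-556) = (10490/19)*(-1/556) = -5245/5282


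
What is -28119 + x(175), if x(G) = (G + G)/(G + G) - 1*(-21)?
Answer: -28097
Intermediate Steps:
x(G) = 22 (x(G) = (2*G)/((2*G)) + 21 = (2*G)*(1/(2*G)) + 21 = 1 + 21 = 22)
-28119 + x(175) = -28119 + 22 = -28097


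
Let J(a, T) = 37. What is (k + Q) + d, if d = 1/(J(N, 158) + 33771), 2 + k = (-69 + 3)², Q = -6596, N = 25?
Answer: -75797535/33808 ≈ -2242.0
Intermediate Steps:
k = 4354 (k = -2 + (-69 + 3)² = -2 + (-66)² = -2 + 4356 = 4354)
d = 1/33808 (d = 1/(37 + 33771) = 1/33808 ≈ 2.9579e-5)
(k + Q) + d = (4354 - 6596) + 1/33808 = -2242 + 1/33808 = -75797535/33808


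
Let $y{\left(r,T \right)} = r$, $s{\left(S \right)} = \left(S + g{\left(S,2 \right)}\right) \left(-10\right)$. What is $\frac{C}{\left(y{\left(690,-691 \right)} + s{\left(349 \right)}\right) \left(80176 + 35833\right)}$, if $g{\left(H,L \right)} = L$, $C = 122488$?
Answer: $- \frac{30622}{81786345} \approx -0.00037441$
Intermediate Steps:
$s{\left(S \right)} = -20 - 10 S$ ($s{\left(S \right)} = \left(S + 2\right) \left(-10\right) = \left(2 + S\right) \left(-10\right) = -20 - 10 S$)
$\frac{C}{\left(y{\left(690,-691 \right)} + s{\left(349 \right)}\right) \left(80176 + 35833\right)} = \frac{122488}{\left(690 - 3510\right) \left(80176 + 35833\right)} = \frac{122488}{\left(690 - 3510\right) 116009} = \frac{122488}{\left(-2820\right) 116009} = \frac{122488}{-327145380} = 122488 \left(- \frac{1}{327145380}\right) = - \frac{30622}{81786345}$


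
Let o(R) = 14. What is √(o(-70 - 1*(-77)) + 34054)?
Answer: 2*√8517 ≈ 184.58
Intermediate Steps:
√(o(-70 - 1*(-77)) + 34054) = √(14 + 34054) = √34068 = 2*√8517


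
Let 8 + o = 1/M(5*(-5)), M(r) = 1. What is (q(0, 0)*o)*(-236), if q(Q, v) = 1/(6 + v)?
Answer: 826/3 ≈ 275.33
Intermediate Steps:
o = -7 (o = -8 + 1/1 = -8 + 1 = -7)
(q(0, 0)*o)*(-236) = (-7/(6 + 0))*(-236) = (-7/6)*(-236) = ((1/6)*(-7))*(-236) = -7/6*(-236) = 826/3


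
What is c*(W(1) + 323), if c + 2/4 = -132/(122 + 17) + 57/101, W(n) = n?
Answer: -4026834/14039 ≈ -286.83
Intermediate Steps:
c = -24857/28078 (c = -½ + (-132/(122 + 17) + 57/101) = -½ + (-132/139 + 57*(1/101)) = -½ + (-132*1/139 + 57/101) = -½ + (-132/139 + 57/101) = -½ - 5409/14039 = -24857/28078 ≈ -0.88528)
c*(W(1) + 323) = -24857*(1 + 323)/28078 = -24857/28078*324 = -4026834/14039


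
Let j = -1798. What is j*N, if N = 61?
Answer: -109678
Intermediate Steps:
j*N = -1798*61 = -109678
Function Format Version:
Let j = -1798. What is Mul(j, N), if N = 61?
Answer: -109678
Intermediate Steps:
Mul(j, N) = Mul(-1798, 61) = -109678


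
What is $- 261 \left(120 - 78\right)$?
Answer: $-10962$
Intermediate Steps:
$- 261 \left(120 - 78\right) = \left(-261\right) 42 = -10962$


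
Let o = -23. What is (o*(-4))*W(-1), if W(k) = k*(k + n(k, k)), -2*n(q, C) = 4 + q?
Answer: 230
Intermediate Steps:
n(q, C) = -2 - q/2 (n(q, C) = -(4 + q)/2 = -2 - q/2)
W(k) = k*(-2 + k/2) (W(k) = k*(k + (-2 - k/2)) = k*(-2 + k/2))
(o*(-4))*W(-1) = (-23*(-4))*((½)*(-1)*(-4 - 1)) = 92*((½)*(-1)*(-5)) = 92*(5/2) = 230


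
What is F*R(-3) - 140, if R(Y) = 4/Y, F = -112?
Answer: 28/3 ≈ 9.3333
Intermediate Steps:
F*R(-3) - 140 = -448/(-3) - 140 = -448*(-1)/3 - 140 = -112*(-4/3) - 140 = 448/3 - 140 = 28/3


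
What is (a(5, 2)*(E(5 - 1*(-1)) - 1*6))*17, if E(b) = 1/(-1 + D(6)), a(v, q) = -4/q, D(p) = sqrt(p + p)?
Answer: 2210/11 - 68*sqrt(3)/11 ≈ 190.20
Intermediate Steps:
D(p) = sqrt(2)*sqrt(p) (D(p) = sqrt(2*p) = sqrt(2)*sqrt(p))
E(b) = 1/(-1 + 2*sqrt(3)) (E(b) = 1/(-1 + sqrt(2)*sqrt(6)) = 1/(-1 + 2*sqrt(3)))
(a(5, 2)*(E(5 - 1*(-1)) - 1*6))*17 = ((-4/2)*((1/11 + 2*sqrt(3)/11) - 1*6))*17 = ((-4*1/2)*((1/11 + 2*sqrt(3)/11) - 6))*17 = -2*(-65/11 + 2*sqrt(3)/11)*17 = (130/11 - 4*sqrt(3)/11)*17 = 2210/11 - 68*sqrt(3)/11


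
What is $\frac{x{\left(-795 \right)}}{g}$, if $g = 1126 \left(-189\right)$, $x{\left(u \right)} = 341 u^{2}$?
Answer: $- \frac{23946725}{23646} \approx -1012.7$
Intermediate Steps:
$g = -212814$
$\frac{x{\left(-795 \right)}}{g} = \frac{341 \left(-795\right)^{2}}{-212814} = 341 \cdot 632025 \left(- \frac{1}{212814}\right) = 215520525 \left(- \frac{1}{212814}\right) = - \frac{23946725}{23646}$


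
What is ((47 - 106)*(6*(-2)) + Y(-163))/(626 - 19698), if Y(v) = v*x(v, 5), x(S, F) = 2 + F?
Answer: 433/19072 ≈ 0.022703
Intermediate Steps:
Y(v) = 7*v (Y(v) = v*(2 + 5) = v*7 = 7*v)
((47 - 106)*(6*(-2)) + Y(-163))/(626 - 19698) = ((47 - 106)*(6*(-2)) + 7*(-163))/(626 - 19698) = (-59*(-12) - 1141)/(-19072) = (708 - 1141)*(-1/19072) = -433*(-1/19072) = 433/19072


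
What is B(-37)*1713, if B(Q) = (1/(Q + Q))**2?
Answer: 1713/5476 ≈ 0.31282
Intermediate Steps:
B(Q) = 1/(4*Q**2) (B(Q) = (1/(2*Q))**2 = 1/(4*Q**2))
B(-37)*1713 = ((1/4)/(-37)**2)*1713 = ((1/4)*(1/1369))*1713 = (1/5476)*1713 = 1713/5476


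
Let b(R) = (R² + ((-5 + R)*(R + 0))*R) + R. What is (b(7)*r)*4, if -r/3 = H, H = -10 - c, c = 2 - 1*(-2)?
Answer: 25872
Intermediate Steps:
c = 4 (c = 2 + 2 = 4)
H = -14 (H = -10 - 1*4 = -10 - 4 = -14)
b(R) = R + R² + R²*(-5 + R) (b(R) = (R² + ((-5 + R)*R)*R) + R = (R² + (R*(-5 + R))*R) + R = (R² + R²*(-5 + R)) + R = R + R² + R²*(-5 + R))
r = 42 (r = -3*(-14) = 42)
(b(7)*r)*4 = ((7*(1 + 7² - 4*7))*42)*4 = ((7*(1 + 49 - 28))*42)*4 = ((7*22)*42)*4 = (154*42)*4 = 6468*4 = 25872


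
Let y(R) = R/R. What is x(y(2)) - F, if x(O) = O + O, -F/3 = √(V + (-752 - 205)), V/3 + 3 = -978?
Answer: 2 + 30*I*√39 ≈ 2.0 + 187.35*I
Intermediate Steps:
V = -2943 (V = -9 + 3*(-978) = -9 - 2934 = -2943)
F = -30*I*√39 (F = -3*√(-2943 + (-752 - 205)) = -3*√(-2943 - 957) = -30*I*√39 ≈ -187.35*I)
y(R) = 1
x(O) = 2*O
x(y(2)) - F = 2*1 - (-30)*I*√39 = 2 + 30*I*√39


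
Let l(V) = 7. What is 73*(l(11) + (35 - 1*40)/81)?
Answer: 41026/81 ≈ 506.49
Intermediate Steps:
73*(l(11) + (35 - 1*40)/81) = 73*(7 + (35 - 1*40)/81) = 73*(7 + (35 - 40)*(1/81)) = 73*(7 - 5*1/81) = 73*(7 - 5/81) = 73*(562/81) = 41026/81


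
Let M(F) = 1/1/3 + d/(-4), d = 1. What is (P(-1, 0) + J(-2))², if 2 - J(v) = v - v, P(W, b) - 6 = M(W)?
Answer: 1849/16 ≈ 115.56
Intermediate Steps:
M(F) = 11/4 (M(F) = 1/1/3 + 1/(-4) = 1/(⅓) + 1*(-¼) = 1*3 - ¼ = 3 - ¼ = 11/4)
P(W, b) = 35/4 (P(W, b) = 6 + 11/4 = 35/4)
J(v) = 2 (J(v) = 2 - (v - v) = 2 - 1*0 = 2 + 0 = 2)
(P(-1, 0) + J(-2))² = (35/4 + 2)² = (43/4)² = 1849/16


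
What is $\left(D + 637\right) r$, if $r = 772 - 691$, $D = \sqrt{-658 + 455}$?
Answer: $51597 + 81 i \sqrt{203} \approx 51597.0 + 1154.1 i$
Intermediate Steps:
$D = i \sqrt{203}$ ($D = \sqrt{-203} = i \sqrt{203} \approx 14.248 i$)
$r = 81$ ($r = 772 - 691 = 81$)
$\left(D + 637\right) r = \left(i \sqrt{203} + 637\right) 81 = \left(637 + i \sqrt{203}\right) 81 = 51597 + 81 i \sqrt{203}$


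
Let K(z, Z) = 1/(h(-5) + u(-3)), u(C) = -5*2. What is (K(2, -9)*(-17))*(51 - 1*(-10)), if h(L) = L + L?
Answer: 1037/20 ≈ 51.850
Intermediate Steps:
h(L) = 2*L
u(C) = -10
K(z, Z) = -1/20 (K(z, Z) = 1/(2*(-5) - 10) = 1/(-10 - 10) = 1/(-20) = -1/20)
(K(2, -9)*(-17))*(51 - 1*(-10)) = (-1/20*(-17))*(51 - 1*(-10)) = 17*(51 + 10)/20 = (17/20)*61 = 1037/20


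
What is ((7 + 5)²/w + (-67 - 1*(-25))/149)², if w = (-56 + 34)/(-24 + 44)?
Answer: 46234460484/2686321 ≈ 17211.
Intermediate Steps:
w = -11/10 (w = -22/20 = -22*1/20 = -11/10 ≈ -1.1000)
((7 + 5)²/w + (-67 - 1*(-25))/149)² = ((7 + 5)²/(-11/10) + (-67 - 1*(-25))/149)² = (12²*(-10/11) + (-67 + 25)*(1/149))² = (144*(-10/11) - 42*1/149)² = (-1440/11 - 42/149)² = (-215022/1639)² = 46234460484/2686321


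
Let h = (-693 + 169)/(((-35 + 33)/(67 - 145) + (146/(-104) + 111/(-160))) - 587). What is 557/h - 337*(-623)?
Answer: 688536807373/3269760 ≈ 2.1058e+5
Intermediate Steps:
h = 3269760/3675809 (h = -524/((-2/(-78) + (146*(-1/104) + 111*(-1/160))) - 587) = -524/((-2*(-1/78) + (-73/52 - 111/160)) - 587) = -524/((1/39 - 4363/2080) - 587) = -524/(-12929/6240 - 587) = -524/(-3675809/6240) = -524*(-6240/3675809) = 3269760/3675809 ≈ 0.88953)
557/h - 337*(-623) = 557/(3269760/3675809) - 337*(-623) = 557*(3675809/3269760) + 209951 = 2047425613/3269760 + 209951 = 688536807373/3269760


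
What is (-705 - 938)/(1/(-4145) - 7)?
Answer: 219685/936 ≈ 234.71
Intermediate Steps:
(-705 - 938)/(1/(-4145) - 7) = -1643/(-1/4145 - 7) = -1643/(-29016/4145) = -1643*(-4145/29016) = 219685/936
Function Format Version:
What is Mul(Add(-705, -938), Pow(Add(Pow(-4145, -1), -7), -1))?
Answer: Rational(219685, 936) ≈ 234.71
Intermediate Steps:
Mul(Add(-705, -938), Pow(Add(Pow(-4145, -1), -7), -1)) = Mul(-1643, Pow(Add(Rational(-1, 4145), -7), -1)) = Mul(-1643, Pow(Rational(-29016, 4145), -1)) = Mul(-1643, Rational(-4145, 29016)) = Rational(219685, 936)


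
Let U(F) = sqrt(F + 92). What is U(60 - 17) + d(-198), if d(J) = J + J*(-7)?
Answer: 1188 + 3*sqrt(15) ≈ 1199.6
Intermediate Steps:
U(F) = sqrt(92 + F)
d(J) = -6*J (d(J) = J - 7*J = -6*J)
U(60 - 17) + d(-198) = sqrt(92 + (60 - 17)) - 6*(-198) = sqrt(92 + 43) + 1188 = sqrt(135) + 1188 = 3*sqrt(15) + 1188 = 1188 + 3*sqrt(15)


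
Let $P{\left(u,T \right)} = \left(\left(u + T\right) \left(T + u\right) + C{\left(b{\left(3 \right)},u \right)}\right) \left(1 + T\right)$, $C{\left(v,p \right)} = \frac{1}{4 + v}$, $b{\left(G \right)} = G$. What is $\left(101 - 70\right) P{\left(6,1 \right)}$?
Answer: $\frac{21328}{7} \approx 3046.9$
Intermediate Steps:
$P{\left(u,T \right)} = \left(1 + T\right) \left(\frac{1}{7} + \left(T + u\right)^{2}\right)$ ($P{\left(u,T \right)} = \left(\left(u + T\right) \left(T + u\right) + \frac{1}{4 + 3}\right) \left(1 + T\right) = \left(\left(T + u\right) \left(T + u\right) + \frac{1}{7}\right) \left(1 + T\right) = \left(\left(T + u\right)^{2} + \frac{1}{7}\right) \left(1 + T\right) = \left(\frac{1}{7} + \left(T + u\right)^{2}\right) \left(1 + T\right) = \left(1 + T\right) \left(\frac{1}{7} + \left(T + u\right)^{2}\right)$)
$\left(101 - 70\right) P{\left(6,1 \right)} = \left(101 - 70\right) \left(\frac{1}{7} + \left(1 + 6\right)^{2} + \frac{1}{7} \cdot 1 + 1 \left(1 + 6\right)^{2}\right) = 31 \left(\frac{1}{7} + 7^{2} + \frac{1}{7} + 1 \cdot 7^{2}\right) = 31 \left(\frac{1}{7} + 49 + \frac{1}{7} + 1 \cdot 49\right) = 31 \left(\frac{1}{7} + 49 + \frac{1}{7} + 49\right) = 31 \cdot \frac{688}{7} = \frac{21328}{7}$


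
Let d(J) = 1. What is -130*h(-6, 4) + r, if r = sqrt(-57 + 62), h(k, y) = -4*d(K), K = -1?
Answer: 520 + sqrt(5) ≈ 522.24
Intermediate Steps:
h(k, y) = -4 (h(k, y) = -4*1 = -4)
r = sqrt(5) ≈ 2.2361
-130*h(-6, 4) + r = -130*(-4) + sqrt(5) = 520 + sqrt(5)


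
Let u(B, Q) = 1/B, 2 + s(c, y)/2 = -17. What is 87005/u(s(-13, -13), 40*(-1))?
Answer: -3306190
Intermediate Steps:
s(c, y) = -38 (s(c, y) = -4 + 2*(-17) = -4 - 34 = -38)
87005/u(s(-13, -13), 40*(-1)) = 87005/(1/(-38)) = 87005/(-1/38) = 87005*(-38) = -3306190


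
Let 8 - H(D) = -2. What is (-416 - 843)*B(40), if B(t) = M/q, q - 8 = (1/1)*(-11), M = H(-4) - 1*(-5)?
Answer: 6295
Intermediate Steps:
H(D) = 10 (H(D) = 8 - 1*(-2) = 8 + 2 = 10)
M = 15 (M = 10 - 1*(-5) = 10 + 5 = 15)
q = -3 (q = 8 + (1/1)*(-11) = 8 + (1*1)*(-11) = 8 + 1*(-11) = 8 - 11 = -3)
B(t) = -5 (B(t) = 15/(-3) = 15*(-1/3) = -5)
(-416 - 843)*B(40) = (-416 - 843)*(-5) = -1259*(-5) = 6295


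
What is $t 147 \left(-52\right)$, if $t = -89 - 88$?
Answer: $1352988$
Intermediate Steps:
$t = -177$ ($t = -89 - 88 = -177$)
$t 147 \left(-52\right) = \left(-177\right) 147 \left(-52\right) = \left(-26019\right) \left(-52\right) = 1352988$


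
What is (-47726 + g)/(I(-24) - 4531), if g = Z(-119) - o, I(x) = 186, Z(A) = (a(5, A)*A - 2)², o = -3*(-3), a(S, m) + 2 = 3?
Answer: 33094/4345 ≈ 7.6166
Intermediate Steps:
a(S, m) = 1 (a(S, m) = -2 + 3 = 1)
o = 9
Z(A) = (-2 + A)² (Z(A) = (1*A - 2)² = (A - 2)² = (-2 + A)²)
g = 14632 (g = (-2 - 119)² - 1*9 = (-121)² - 9 = 14641 - 9 = 14632)
(-47726 + g)/(I(-24) - 4531) = (-47726 + 14632)/(186 - 4531) = -33094/(-4345) = -33094*(-1/4345) = 33094/4345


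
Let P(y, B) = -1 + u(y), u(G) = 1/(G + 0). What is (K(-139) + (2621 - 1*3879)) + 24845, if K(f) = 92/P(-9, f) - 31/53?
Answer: 6228458/265 ≈ 23504.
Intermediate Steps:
u(G) = 1/G
P(y, B) = -1 + 1/y
K(f) = -22097/265 (K(f) = 92/(((1 - 1*(-9))/(-9))) - 31/53 = 92/((-(1 + 9)/9)) - 31*1/53 = 92/((-⅑*10)) - 31/53 = 92/(-10/9) - 31/53 = 92*(-9/10) - 31/53 = -414/5 - 31/53 = -22097/265)
(K(-139) + (2621 - 1*3879)) + 24845 = (-22097/265 + (2621 - 1*3879)) + 24845 = (-22097/265 + (2621 - 3879)) + 24845 = (-22097/265 - 1258) + 24845 = -355467/265 + 24845 = 6228458/265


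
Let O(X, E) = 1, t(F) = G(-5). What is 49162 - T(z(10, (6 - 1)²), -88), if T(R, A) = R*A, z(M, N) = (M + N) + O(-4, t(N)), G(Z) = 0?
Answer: 52330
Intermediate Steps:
t(F) = 0
z(M, N) = 1 + M + N (z(M, N) = (M + N) + 1 = 1 + M + N)
T(R, A) = A*R
49162 - T(z(10, (6 - 1)²), -88) = 49162 - (-88)*(1 + 10 + (6 - 1)²) = 49162 - (-88)*(1 + 10 + 5²) = 49162 - (-88)*(1 + 10 + 25) = 49162 - (-88)*36 = 49162 - 1*(-3168) = 49162 + 3168 = 52330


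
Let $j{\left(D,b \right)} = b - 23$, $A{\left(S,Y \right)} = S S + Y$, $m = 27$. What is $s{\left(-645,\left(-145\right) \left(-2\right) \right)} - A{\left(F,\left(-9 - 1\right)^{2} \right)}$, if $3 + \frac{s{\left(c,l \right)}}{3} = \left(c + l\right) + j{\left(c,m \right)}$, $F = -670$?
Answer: $-450062$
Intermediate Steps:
$A{\left(S,Y \right)} = Y + S^{2}$ ($A{\left(S,Y \right)} = S^{2} + Y = Y + S^{2}$)
$j{\left(D,b \right)} = -23 + b$
$s{\left(c,l \right)} = 3 + 3 c + 3 l$ ($s{\left(c,l \right)} = -9 + 3 \left(\left(c + l\right) + \left(-23 + 27\right)\right) = -9 + 3 \left(\left(c + l\right) + 4\right) = -9 + 3 \left(4 + c + l\right) = -9 + \left(12 + 3 c + 3 l\right) = 3 + 3 c + 3 l$)
$s{\left(-645,\left(-145\right) \left(-2\right) \right)} - A{\left(F,\left(-9 - 1\right)^{2} \right)} = \left(3 + 3 \left(-645\right) + 3 \left(\left(-145\right) \left(-2\right)\right)\right) - \left(\left(-9 - 1\right)^{2} + \left(-670\right)^{2}\right) = \left(3 - 1935 + 3 \cdot 290\right) - \left(\left(-10\right)^{2} + 448900\right) = \left(3 - 1935 + 870\right) - \left(100 + 448900\right) = -1062 - 449000 = -450062$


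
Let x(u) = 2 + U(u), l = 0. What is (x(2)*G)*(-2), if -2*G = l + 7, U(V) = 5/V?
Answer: 63/2 ≈ 31.500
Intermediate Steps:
G = -7/2 (G = -(0 + 7)/2 = -1/2*7 = -7/2 ≈ -3.5000)
x(u) = 2 + 5/u
(x(2)*G)*(-2) = ((2 + 5/2)*(-7/2))*(-2) = ((9/2)*(-7/2))*(-2) = -63/4*(-2) = 63/2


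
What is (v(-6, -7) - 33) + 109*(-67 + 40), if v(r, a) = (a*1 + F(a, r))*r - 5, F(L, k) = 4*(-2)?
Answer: -2891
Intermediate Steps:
F(L, k) = -8
v(r, a) = -5 + r*(-8 + a) (v(r, a) = (a*1 - 8)*r - 5 = (a - 8)*r - 5 = (-8 + a)*r - 5 = r*(-8 + a) - 5 = -5 + r*(-8 + a))
(v(-6, -7) - 33) + 109*(-67 + 40) = ((-5 - 8*(-6) - 7*(-6)) - 33) + 109*(-67 + 40) = ((-5 + 48 + 42) - 33) + 109*(-27) = (85 - 33) - 2943 = 52 - 2943 = -2891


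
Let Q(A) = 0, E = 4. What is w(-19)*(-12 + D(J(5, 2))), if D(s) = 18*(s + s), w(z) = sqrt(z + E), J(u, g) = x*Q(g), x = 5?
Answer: -12*I*sqrt(15) ≈ -46.476*I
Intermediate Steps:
J(u, g) = 0 (J(u, g) = 5*0 = 0)
w(z) = sqrt(4 + z) (w(z) = sqrt(z + 4) = sqrt(4 + z))
D(s) = 36*s (D(s) = 18*(2*s) = 36*s)
w(-19)*(-12 + D(J(5, 2))) = sqrt(4 - 19)*(-12 + 36*0) = sqrt(-15)*(-12 + 0) = (I*sqrt(15))*(-12) = -12*I*sqrt(15)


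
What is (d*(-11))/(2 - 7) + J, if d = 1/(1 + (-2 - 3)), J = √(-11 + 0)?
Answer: -11/20 + I*√11 ≈ -0.55 + 3.3166*I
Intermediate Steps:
J = I*√11 (J = √(-11) = I*√11 ≈ 3.3166*I)
d = -¼ (d = 1/(1 - 5) = 1/(-4) = -¼ ≈ -0.25000)
(d*(-11))/(2 - 7) + J = (-¼*(-11))/(2 - 7) + I*√11 = (11/4)/(-5) + I*√11 = (11/4)*(-⅕) + I*√11 = -11/20 + I*√11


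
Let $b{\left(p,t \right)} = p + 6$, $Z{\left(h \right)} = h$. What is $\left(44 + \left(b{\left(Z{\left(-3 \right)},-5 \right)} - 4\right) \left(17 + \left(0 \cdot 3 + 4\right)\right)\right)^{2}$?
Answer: $529$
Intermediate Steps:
$b{\left(p,t \right)} = 6 + p$
$\left(44 + \left(b{\left(Z{\left(-3 \right)},-5 \right)} - 4\right) \left(17 + \left(0 \cdot 3 + 4\right)\right)\right)^{2} = \left(44 + \left(\left(6 - 3\right) - 4\right) \left(17 + \left(0 \cdot 3 + 4\right)\right)\right)^{2} = \left(44 + \left(3 - 4\right) \left(17 + \left(0 + 4\right)\right)\right)^{2} = \left(44 - \left(17 + 4\right)\right)^{2} = \left(44 - 21\right)^{2} = 23^{2} = 529$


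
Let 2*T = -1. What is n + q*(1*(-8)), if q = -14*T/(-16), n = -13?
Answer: -19/2 ≈ -9.5000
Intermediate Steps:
T = -½ (T = (½)*(-1) = -½ ≈ -0.50000)
q = -7/16 (q = -14*(-½)/(-16) = 7*(-1/16) = -7/16 ≈ -0.43750)
n + q*(1*(-8)) = -13 - 7*(-8)/16 = -13 - 7/16*(-8) = -13 + 7/2 = -19/2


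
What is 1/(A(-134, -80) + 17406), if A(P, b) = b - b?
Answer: 1/17406 ≈ 5.7451e-5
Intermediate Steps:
A(P, b) = 0
1/(A(-134, -80) + 17406) = 1/(0 + 17406) = 1/17406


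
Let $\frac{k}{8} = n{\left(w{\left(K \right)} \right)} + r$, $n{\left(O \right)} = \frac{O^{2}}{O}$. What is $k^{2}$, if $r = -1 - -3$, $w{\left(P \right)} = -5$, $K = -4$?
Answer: $576$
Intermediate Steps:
$r = 2$ ($r = -1 + 3 = 2$)
$n{\left(O \right)} = O$
$k = -24$ ($k = 8 \left(-5 + 2\right) = 8 \left(-3\right) = -24$)
$k^{2} = \left(-24\right)^{2} = 576$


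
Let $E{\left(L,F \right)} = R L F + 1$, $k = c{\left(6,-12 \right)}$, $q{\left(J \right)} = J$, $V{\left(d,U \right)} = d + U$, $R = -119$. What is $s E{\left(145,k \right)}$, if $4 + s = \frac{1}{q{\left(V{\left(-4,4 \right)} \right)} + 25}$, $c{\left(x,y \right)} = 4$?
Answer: $\frac{6832881}{25} \approx 2.7332 \cdot 10^{5}$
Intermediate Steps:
$V{\left(d,U \right)} = U + d$
$k = 4$
$E{\left(L,F \right)} = 1 - 119 F L$ ($E{\left(L,F \right)} = - 119 L F + 1 = - 119 F L + 1 = 1 - 119 F L$)
$s = - \frac{99}{25}$ ($s = -4 + \frac{1}{\left(4 - 4\right) + 25} = -4 + \frac{1}{0 + 25} = -4 + \frac{1}{25} = - \frac{99}{25} \approx -3.96$)
$s E{\left(145,k \right)} = - \frac{99 \left(1 - 476 \cdot 145\right)}{25} = - \frac{99 \left(1 - 69020\right)}{25} = \left(- \frac{99}{25}\right) \left(-69019\right) = \frac{6832881}{25}$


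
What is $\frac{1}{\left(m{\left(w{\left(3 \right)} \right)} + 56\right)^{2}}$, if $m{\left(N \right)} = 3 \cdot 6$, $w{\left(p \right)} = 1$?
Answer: $\frac{1}{5476} \approx 0.00018262$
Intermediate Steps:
$m{\left(N \right)} = 18$
$\frac{1}{\left(m{\left(w{\left(3 \right)} \right)} + 56\right)^{2}} = \frac{1}{\left(18 + 56\right)^{2}} = \frac{1}{74^{2}} = \frac{1}{5476}$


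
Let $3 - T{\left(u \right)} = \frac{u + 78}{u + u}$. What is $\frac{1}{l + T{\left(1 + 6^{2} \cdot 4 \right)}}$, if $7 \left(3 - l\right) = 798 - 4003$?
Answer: $\frac{2030}{940069} \approx 0.0021594$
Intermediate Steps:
$T{\left(u \right)} = 3 - \frac{78 + u}{2 u}$ ($T{\left(u \right)} = 3 - \frac{u + 78}{u + u} = 3 - \frac{78 + u}{2 u}$)
$l = \frac{3226}{7}$ ($l = 3 - \frac{798 - 4003}{7} = 3 - - \frac{3205}{7} = 3 + \frac{3205}{7} = \frac{3226}{7} \approx 460.86$)
$\frac{1}{l + T{\left(1 + 6^{2} \cdot 4 \right)}} = \frac{1}{\frac{3226}{7} + \left(\frac{5}{2} - \frac{39}{1 + 6^{2} \cdot 4}\right)} = \frac{1}{\frac{3226}{7} + \left(\frac{5}{2} - \frac{39}{1 + 36 \cdot 4}\right)} = \frac{1}{\frac{3226}{7} + \left(\frac{5}{2} - \frac{39}{1 + 144}\right)} = \frac{1}{\frac{3226}{7} + \left(\frac{5}{2} - \frac{39}{145}\right)} = \frac{1}{\frac{3226}{7} + \frac{647}{290}} = \frac{1}{\frac{940069}{2030}} = \frac{2030}{940069}$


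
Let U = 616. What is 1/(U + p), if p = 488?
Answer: 1/1104 ≈ 0.00090580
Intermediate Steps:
1/(U + p) = 1/(616 + 488) = 1/1104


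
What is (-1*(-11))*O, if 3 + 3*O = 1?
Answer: -22/3 ≈ -7.3333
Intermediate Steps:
O = -⅔ (O = -1 + (⅓)*1 = -1 + ⅓ = -⅔ ≈ -0.66667)
(-1*(-11))*O = -1*(-11)*(-⅔) = 11*(-⅔) = -22/3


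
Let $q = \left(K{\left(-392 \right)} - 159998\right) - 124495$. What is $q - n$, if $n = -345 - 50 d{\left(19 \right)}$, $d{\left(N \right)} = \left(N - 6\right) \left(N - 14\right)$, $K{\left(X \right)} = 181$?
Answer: $-280717$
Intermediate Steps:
$d{\left(N \right)} = \left(-14 + N\right) \left(-6 + N\right)$ ($d{\left(N \right)} = \left(-6 + N\right) \left(-14 + N\right) = \left(-14 + N\right) \left(-6 + N\right)$)
$n = -3595$ ($n = -345 - 50 \left(84 + 19^{2} - 380\right) = -345 - 50 \left(84 + 361 - 380\right) = -345 - 3250 = -3595$)
$q = -284312$ ($q = \left(181 - 159998\right) - 124495 = -159817 - 124495 = -284312$)
$q - n = -284312 - -3595 = -284312 + 3595 = -280717$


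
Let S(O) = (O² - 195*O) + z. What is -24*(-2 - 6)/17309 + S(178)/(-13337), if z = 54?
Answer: 54003052/230850133 ≈ 0.23393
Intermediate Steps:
S(O) = 54 + O² - 195*O (S(O) = (O² - 195*O) + 54 = 54 + O² - 195*O)
-24*(-2 - 6)/17309 + S(178)/(-13337) = -24*(-2 - 6)/17309 + (54 + 178² - 195*178)/(-13337) = -24*(-8)*(1/17309) + (54 + 31684 - 34710)*(-1/13337) = 192*(1/17309) - 2972*(-1/13337) = 192/17309 + 2972/13337 = 54003052/230850133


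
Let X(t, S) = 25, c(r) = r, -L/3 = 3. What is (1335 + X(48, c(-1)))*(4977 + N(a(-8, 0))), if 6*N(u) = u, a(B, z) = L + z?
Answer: 6766680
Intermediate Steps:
L = -9 (L = -3*3 = -9)
a(B, z) = -9 + z
N(u) = u/6
(1335 + X(48, c(-1)))*(4977 + N(a(-8, 0))) = (1335 + 25)*(4977 + (-9 + 0)/6) = 1360*(4977 + (⅙)*(-9)) = 1360*(4977 - 3/2) = 1360*(9951/2) = 6766680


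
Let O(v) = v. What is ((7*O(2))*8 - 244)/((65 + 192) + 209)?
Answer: -66/233 ≈ -0.28326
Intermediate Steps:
((7*O(2))*8 - 244)/((65 + 192) + 209) = ((7*2)*8 - 244)/((65 + 192) + 209) = (14*8 - 244)/(257 + 209) = (112 - 244)/466 = -132*1/466 = -66/233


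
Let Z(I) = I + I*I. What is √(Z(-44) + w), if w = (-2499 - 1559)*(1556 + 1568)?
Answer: 10*I*√126753 ≈ 3560.2*I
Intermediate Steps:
Z(I) = I + I²
w = -12677192 (w = -4058*3124 = -12677192)
√(Z(-44) + w) = √(-44*(1 - 44) - 12677192) = √(-44*(-43) - 12677192) = √(1892 - 12677192) = √(-12675300) = 10*I*√126753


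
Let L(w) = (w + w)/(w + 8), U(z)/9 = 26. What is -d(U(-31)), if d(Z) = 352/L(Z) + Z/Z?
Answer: -21413/117 ≈ -183.02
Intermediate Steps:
U(z) = 234 (U(z) = 9*26 = 234)
L(w) = 2*w/(8 + w) (L(w) = (2*w)/(8 + w) = 2*w/(8 + w))
d(Z) = 1 + 176*(8 + Z)/Z (d(Z) = 352/((2*Z/(8 + Z))) + Z/Z = 352*((8 + Z)/(2*Z)) + 1 = 176*(8 + Z)/Z + 1 = 1 + 176*(8 + Z)/Z)
-d(U(-31)) = -(177 + 1408/234) = -(177 + 1408*(1/234)) = -(177 + 704/117) = -1*21413/117 = -21413/117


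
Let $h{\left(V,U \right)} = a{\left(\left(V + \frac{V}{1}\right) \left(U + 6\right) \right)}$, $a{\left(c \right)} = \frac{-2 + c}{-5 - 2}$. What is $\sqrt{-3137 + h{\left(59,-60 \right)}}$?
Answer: $\frac{i \sqrt{109095}}{7} \approx 47.185 i$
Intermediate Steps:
$a{\left(c \right)} = \frac{2}{7} - \frac{c}{7}$ ($a{\left(c \right)} = \frac{-2 + c}{-7} = \left(-2 + c\right) \left(- \frac{1}{7}\right) = \frac{2}{7} - \frac{c}{7}$)
$h{\left(V,U \right)} = \frac{2}{7} - \frac{2 V \left(6 + U\right)}{7}$ ($h{\left(V,U \right)} = \frac{2}{7} - \frac{\left(V + \frac{V}{1}\right) \left(U + 6\right)}{7} = \frac{2}{7} - \frac{\left(V + V 1\right) \left(6 + U\right)}{7} = \frac{2}{7} - \frac{\left(V + V\right) \left(6 + U\right)}{7} = \frac{2}{7} - \frac{2 V \left(6 + U\right)}{7}$)
$\sqrt{-3137 + h{\left(59,-60 \right)}} = \sqrt{-3137 - \left(- \frac{2}{7} + \frac{118 \left(6 - 60\right)}{7}\right)} = \sqrt{-3137 - \left(- \frac{2}{7} + \frac{118}{7} \left(-54\right)\right)} = \sqrt{-3137 + \left(\frac{2}{7} + \frac{6372}{7}\right)} = \sqrt{-3137 + \frac{6374}{7}} = \sqrt{- \frac{15585}{7}} = \frac{i \sqrt{109095}}{7}$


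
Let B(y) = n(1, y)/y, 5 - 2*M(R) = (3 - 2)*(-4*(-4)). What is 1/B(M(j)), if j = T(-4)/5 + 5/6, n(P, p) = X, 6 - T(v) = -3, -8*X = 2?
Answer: 22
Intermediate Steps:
X = -¼ (X = -⅛*2 = -¼ ≈ -0.25000)
T(v) = 9 (T(v) = 6 - 1*(-3) = 6 + 3 = 9)
n(P, p) = -¼
j = 79/30 (j = 9/5 + 5/6 = 9*(⅕) + 5*(⅙) = 9/5 + ⅚ = 79/30 ≈ 2.6333)
M(R) = -11/2 (M(R) = 5/2 - (3 - 2)*(-4*(-4))/2 = 5/2 - 16/2 = 5/2 - ½*16 = 5/2 - 8 = -11/2)
B(y) = -1/(4*y)
1/B(M(j)) = 1/(-1/(4*(-11/2))) = 1/(-¼*(-2/11)) = 1/(1/22) = 22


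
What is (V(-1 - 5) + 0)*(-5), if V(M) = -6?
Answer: 30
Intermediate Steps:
(V(-1 - 5) + 0)*(-5) = (-6 + 0)*(-5) = -6*(-5) = 30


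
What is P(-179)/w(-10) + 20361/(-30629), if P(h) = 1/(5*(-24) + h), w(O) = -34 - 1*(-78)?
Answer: -267899945/402955124 ≈ -0.66484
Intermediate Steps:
w(O) = 44 (w(O) = -34 + 78 = 44)
P(h) = 1/(-120 + h)
P(-179)/w(-10) + 20361/(-30629) = 1/(-120 - 179*44) + 20361/(-30629) = (1/44)/(-299) + 20361*(-1/30629) = -1/299*1/44 - 20361/30629 = -1/13156 - 20361/30629 = -267899945/402955124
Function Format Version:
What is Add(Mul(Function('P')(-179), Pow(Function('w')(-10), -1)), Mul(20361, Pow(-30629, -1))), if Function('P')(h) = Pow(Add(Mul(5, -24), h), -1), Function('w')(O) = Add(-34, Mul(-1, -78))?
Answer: Rational(-267899945, 402955124) ≈ -0.66484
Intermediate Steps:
Function('w')(O) = 44 (Function('w')(O) = Add(-34, 78) = 44)
Function('P')(h) = Pow(Add(-120, h), -1)
Add(Mul(Function('P')(-179), Pow(Function('w')(-10), -1)), Mul(20361, Pow(-30629, -1))) = Add(Mul(Pow(Add(-120, -179), -1), Pow(44, -1)), Mul(20361, Pow(-30629, -1))) = Add(Mul(Pow(-299, -1), Rational(1, 44)), Mul(20361, Rational(-1, 30629))) = Add(Mul(Rational(-1, 299), Rational(1, 44)), Rational(-20361, 30629)) = Add(Rational(-1, 13156), Rational(-20361, 30629)) = Rational(-267899945, 402955124)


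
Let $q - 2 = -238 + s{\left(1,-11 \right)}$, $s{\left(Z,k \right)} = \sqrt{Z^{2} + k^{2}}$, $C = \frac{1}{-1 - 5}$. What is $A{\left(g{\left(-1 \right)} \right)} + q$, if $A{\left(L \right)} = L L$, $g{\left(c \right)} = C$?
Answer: $- \frac{8495}{36} + \sqrt{122} \approx -224.93$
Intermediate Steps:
$C = - \frac{1}{6}$ ($C = \frac{1}{-6} = - \frac{1}{6} \approx -0.16667$)
$g{\left(c \right)} = - \frac{1}{6}$
$q = -236 + \sqrt{122}$ ($q = 2 - \left(238 - \sqrt{1^{2} + \left(-11\right)^{2}}\right) = 2 - \left(238 - \sqrt{1 + 121}\right) = 2 - \left(238 - \sqrt{122}\right) = -236 + \sqrt{122} \approx -224.95$)
$A{\left(L \right)} = L^{2}$
$A{\left(g{\left(-1 \right)} \right)} + q = \left(- \frac{1}{6}\right)^{2} - \left(236 - \sqrt{122}\right) = \frac{1}{36} - \left(236 - \sqrt{122}\right) = - \frac{8495}{36} + \sqrt{122}$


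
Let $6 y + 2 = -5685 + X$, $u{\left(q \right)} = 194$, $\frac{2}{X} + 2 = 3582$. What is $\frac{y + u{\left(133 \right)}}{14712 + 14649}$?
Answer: $- \frac{2698723}{105112380} \approx -0.025675$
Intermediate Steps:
$X = \frac{1}{1790}$ ($X = \frac{2}{-2 + 3582} = \frac{2}{3580} = 2 \cdot \frac{1}{3580} = \frac{1}{1790} \approx 0.00055866$)
$y = - \frac{3393243}{3580}$ ($y = - \frac{1}{3} + \frac{-5685 + \frac{1}{1790}}{6} = - \frac{1}{3} + \frac{1}{6} \left(- \frac{10176149}{1790}\right) = - \frac{1}{3} - \frac{10176149}{10740} = - \frac{3393243}{3580} \approx -947.83$)
$\frac{y + u{\left(133 \right)}}{14712 + 14649} = \frac{- \frac{3393243}{3580} + 194}{14712 + 14649} = - \frac{2698723}{3580 \cdot 29361} = \left(- \frac{2698723}{3580}\right) \frac{1}{29361} = - \frac{2698723}{105112380}$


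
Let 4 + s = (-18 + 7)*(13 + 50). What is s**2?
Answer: 485809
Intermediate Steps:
s = -697 (s = -4 + (-18 + 7)*(13 + 50) = -4 - 11*63 = -4 - 693 = -697)
s**2 = (-697)**2 = 485809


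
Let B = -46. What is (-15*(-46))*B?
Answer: -31740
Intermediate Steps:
(-15*(-46))*B = -15*(-46)*(-46) = 690*(-46) = -31740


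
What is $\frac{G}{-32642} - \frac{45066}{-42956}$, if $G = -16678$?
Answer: $\frac{546866135}{350542438} \approx 1.5601$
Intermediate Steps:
$\frac{G}{-32642} - \frac{45066}{-42956} = - \frac{16678}{-32642} - \frac{45066}{-42956} = \left(-16678\right) \left(- \frac{1}{32642}\right) - - \frac{22533}{21478} = \frac{8339}{16321} + \frac{22533}{21478} = \frac{546866135}{350542438}$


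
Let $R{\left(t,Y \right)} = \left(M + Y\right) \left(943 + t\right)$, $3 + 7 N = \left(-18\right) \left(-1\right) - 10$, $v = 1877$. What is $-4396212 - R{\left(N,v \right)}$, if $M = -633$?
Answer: $- \frac{38991348}{7} \approx -5.5702 \cdot 10^{6}$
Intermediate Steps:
$N = \frac{5}{7}$ ($N = - \frac{3}{7} + \frac{\left(-18\right) \left(-1\right) - 10}{7} = - \frac{3}{7} + \frac{18 - 10}{7} = - \frac{3}{7} + \frac{1}{7} \cdot 8 = - \frac{3}{7} + \frac{8}{7} = \frac{5}{7} \approx 0.71429$)
$R{\left(t,Y \right)} = \left(-633 + Y\right) \left(943 + t\right)$
$-4396212 - R{\left(N,v \right)} = -4396212 - \left(-596919 - \frac{3165}{7} + 943 \cdot 1877 + 1877 \cdot \frac{5}{7}\right) = -4396212 - \left(-596919 - \frac{3165}{7} + 1770011 + \frac{9385}{7}\right) = -4396212 - \frac{8217864}{7} = - \frac{38991348}{7}$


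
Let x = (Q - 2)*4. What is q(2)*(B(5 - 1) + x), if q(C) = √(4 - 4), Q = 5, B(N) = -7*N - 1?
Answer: 0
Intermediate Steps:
B(N) = -1 - 7*N
q(C) = 0 (q(C) = √0 = 0)
x = 12 (x = (5 - 2)*4 = 3*4 = 12)
q(2)*(B(5 - 1) + x) = 0*((-1 - 7*(5 - 1)) + 12) = 0*((-1 - 7*4) + 12) = 0*((-1 - 28) + 12) = 0*(-29 + 12) = 0*(-17) = 0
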